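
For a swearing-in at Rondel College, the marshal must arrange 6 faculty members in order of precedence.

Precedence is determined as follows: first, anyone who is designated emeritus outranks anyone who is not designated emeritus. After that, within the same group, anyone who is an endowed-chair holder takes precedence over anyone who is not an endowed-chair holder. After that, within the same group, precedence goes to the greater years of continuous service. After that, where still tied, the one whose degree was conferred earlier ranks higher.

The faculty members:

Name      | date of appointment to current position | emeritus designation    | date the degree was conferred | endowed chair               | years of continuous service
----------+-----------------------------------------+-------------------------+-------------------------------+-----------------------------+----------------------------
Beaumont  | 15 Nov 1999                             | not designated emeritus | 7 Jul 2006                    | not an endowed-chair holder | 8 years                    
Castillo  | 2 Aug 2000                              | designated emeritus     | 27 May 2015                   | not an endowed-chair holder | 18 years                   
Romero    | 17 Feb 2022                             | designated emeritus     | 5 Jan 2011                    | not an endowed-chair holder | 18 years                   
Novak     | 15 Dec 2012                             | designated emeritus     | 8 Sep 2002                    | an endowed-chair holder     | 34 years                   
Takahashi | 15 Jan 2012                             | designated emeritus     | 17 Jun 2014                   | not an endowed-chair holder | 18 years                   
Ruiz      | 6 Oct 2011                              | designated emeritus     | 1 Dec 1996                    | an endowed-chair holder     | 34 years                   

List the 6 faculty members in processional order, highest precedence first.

Ruiz, Novak, Romero, Takahashi, Castillo, Beaumont

By the first rule: Ruiz, Novak, Romero, Takahashi and Castillo (each designated emeritus); then Beaumont (not designated emeritus).
Among Ruiz, Novak, Romero, Takahashi and Castillo, an endowed-chair holder before not an endowed-chair holder: Ruiz and Novak (an endowed-chair holder) before Romero, Takahashi and Castillo (not an endowed-chair holder).
Ruiz and Novak both have years of continuous service 34 years, so the next rule applies.
Among Ruiz and Novak, by date the degree was conferred (earlier first): Ruiz (1 Dec 1996) before Novak (8 Sep 2002).
Romero, Takahashi and Castillo all have years of continuous service 18 years, so the next rule applies.
Among Romero, Takahashi and Castillo, by date the degree was conferred (earlier first): Romero (5 Jan 2011) before Takahashi (17 Jun 2014) before Castillo (27 May 2015).
Full order: Ruiz, Novak, Romero, Takahashi, Castillo, Beaumont.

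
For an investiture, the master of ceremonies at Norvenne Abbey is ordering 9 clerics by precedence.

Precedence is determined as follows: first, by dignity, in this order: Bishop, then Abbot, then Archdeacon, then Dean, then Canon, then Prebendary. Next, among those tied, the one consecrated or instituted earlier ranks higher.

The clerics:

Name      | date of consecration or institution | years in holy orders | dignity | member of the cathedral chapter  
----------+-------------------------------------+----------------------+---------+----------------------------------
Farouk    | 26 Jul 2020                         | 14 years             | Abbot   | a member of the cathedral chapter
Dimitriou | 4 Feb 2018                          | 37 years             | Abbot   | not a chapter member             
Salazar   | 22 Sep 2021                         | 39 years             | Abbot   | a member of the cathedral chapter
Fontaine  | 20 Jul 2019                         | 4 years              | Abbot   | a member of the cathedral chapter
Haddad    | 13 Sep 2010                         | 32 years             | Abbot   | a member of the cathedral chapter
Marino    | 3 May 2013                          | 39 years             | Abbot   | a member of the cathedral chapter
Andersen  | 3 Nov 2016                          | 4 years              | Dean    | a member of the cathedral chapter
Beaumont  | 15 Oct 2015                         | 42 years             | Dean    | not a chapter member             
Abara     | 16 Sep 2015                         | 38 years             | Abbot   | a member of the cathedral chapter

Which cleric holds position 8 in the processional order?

Beaumont

By dignity: Haddad, Marino, Abara, Dimitriou, Fontaine, Farouk and Salazar (Abbot); then Beaumont and Andersen (Dean).
Among Haddad, Marino, Abara, Dimitriou, Fontaine, Farouk and Salazar, by date of consecration or institution (earlier first): Haddad (13 Sep 2010) before Marino (3 May 2013) before Abara (16 Sep 2015) before Dimitriou (4 Feb 2018) before Fontaine (20 Jul 2019) before Farouk (26 Jul 2020) before Salazar (22 Sep 2021).
Among Beaumont and Andersen, by date of consecration or institution (earlier first): Beaumont (15 Oct 2015) before Andersen (3 Nov 2016).
Order: Haddad, Marino, Abara, Dimitriou, Fontaine, Farouk, Salazar, Beaumont, Andersen.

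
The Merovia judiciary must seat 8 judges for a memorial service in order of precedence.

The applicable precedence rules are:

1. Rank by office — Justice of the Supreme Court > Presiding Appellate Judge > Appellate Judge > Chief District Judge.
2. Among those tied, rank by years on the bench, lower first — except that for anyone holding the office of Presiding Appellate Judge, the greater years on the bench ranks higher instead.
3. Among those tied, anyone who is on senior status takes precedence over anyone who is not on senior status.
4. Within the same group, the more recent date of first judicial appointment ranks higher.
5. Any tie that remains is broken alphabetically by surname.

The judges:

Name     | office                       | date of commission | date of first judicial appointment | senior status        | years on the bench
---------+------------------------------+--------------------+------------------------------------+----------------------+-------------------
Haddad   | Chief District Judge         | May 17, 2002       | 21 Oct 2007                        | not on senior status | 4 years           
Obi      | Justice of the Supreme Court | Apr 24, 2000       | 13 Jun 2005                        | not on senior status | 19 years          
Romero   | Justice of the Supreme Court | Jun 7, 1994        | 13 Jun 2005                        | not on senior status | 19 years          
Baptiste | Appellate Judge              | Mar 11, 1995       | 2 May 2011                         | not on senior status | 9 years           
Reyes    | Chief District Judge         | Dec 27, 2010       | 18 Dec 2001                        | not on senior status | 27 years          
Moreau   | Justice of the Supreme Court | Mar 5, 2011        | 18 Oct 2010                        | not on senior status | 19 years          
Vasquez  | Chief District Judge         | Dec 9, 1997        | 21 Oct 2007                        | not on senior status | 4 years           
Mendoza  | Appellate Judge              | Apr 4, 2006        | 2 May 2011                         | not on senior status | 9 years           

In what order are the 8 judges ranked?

By office: Moreau, Obi and Romero (Justice of the Supreme Court); then Baptiste and Mendoza (Appellate Judge); then Haddad, Vasquez and Reyes (Chief District Judge).
Moreau, Obi and Romero all have years on the bench 19 years, so the next rule applies.
Moreau, Obi and Romero are each not on senior status, so the next rule applies.
Among Moreau, Obi and Romero, by date of first judicial appointment (later first): Moreau (18 Oct 2010) before Obi and Romero (13 Jun 2005).
Among Obi and Romero, alphabetically by surname: Obi before Romero.
Baptiste and Mendoza both have years on the bench 9 years, so the next rule applies.
Baptiste and Mendoza are each not on senior status, so the next rule applies.
Baptiste and Mendoza both have date of first judicial appointment 2 May 2011, so the next rule applies.
Among Baptiste and Mendoza, alphabetically by surname: Baptiste before Mendoza.
Among Haddad, Vasquez and Reyes, by years on the bench (lower first): Haddad and Vasquez (4 years) before Reyes (27 years).
Haddad and Vasquez are each not on senior status, so the next rule applies.
Haddad and Vasquez both have date of first judicial appointment 21 Oct 2007, so the next rule applies.
Among Haddad and Vasquez, alphabetically by surname: Haddad before Vasquez.
Full order: Moreau, Obi, Romero, Baptiste, Mendoza, Haddad, Vasquez, Reyes.

Moreau, Obi, Romero, Baptiste, Mendoza, Haddad, Vasquez, Reyes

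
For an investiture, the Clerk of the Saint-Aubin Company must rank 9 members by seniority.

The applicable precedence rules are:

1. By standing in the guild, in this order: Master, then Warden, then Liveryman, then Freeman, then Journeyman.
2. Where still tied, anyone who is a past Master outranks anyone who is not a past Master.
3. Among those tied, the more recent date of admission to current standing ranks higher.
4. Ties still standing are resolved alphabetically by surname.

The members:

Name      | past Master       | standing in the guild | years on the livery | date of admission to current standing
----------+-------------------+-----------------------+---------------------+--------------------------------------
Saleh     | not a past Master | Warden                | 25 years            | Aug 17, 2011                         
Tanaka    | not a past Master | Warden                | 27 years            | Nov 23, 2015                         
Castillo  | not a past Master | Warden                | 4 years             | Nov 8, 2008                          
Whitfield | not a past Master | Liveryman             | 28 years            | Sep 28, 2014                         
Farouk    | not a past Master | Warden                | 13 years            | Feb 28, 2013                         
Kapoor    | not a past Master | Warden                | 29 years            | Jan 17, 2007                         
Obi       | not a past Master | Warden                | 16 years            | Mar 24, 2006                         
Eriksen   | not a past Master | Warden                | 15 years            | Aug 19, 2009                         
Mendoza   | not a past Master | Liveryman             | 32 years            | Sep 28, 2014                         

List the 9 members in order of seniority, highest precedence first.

Tanaka, Farouk, Saleh, Eriksen, Castillo, Kapoor, Obi, Mendoza, Whitfield

By standing in the guild: Tanaka, Farouk, Saleh, Eriksen, Castillo, Kapoor and Obi (Warden); then Mendoza and Whitfield (Liveryman).
Tanaka, Farouk, Saleh, Eriksen, Castillo, Kapoor and Obi are each not a past Master, so the next rule applies.
Among Tanaka, Farouk, Saleh, Eriksen, Castillo, Kapoor and Obi, by date of admission to current standing (later first): Tanaka (Nov 23, 2015) before Farouk (Feb 28, 2013) before Saleh (Aug 17, 2011) before Eriksen (Aug 19, 2009) before Castillo (Nov 8, 2008) before Kapoor (Jan 17, 2007) before Obi (Mar 24, 2006).
Mendoza and Whitfield are each not a past Master, so the next rule applies.
Mendoza and Whitfield both have date of admission to current standing Sep 28, 2014, so the next rule applies.
Among Mendoza and Whitfield, alphabetically by surname: Mendoza before Whitfield.
Full order: Tanaka, Farouk, Saleh, Eriksen, Castillo, Kapoor, Obi, Mendoza, Whitfield.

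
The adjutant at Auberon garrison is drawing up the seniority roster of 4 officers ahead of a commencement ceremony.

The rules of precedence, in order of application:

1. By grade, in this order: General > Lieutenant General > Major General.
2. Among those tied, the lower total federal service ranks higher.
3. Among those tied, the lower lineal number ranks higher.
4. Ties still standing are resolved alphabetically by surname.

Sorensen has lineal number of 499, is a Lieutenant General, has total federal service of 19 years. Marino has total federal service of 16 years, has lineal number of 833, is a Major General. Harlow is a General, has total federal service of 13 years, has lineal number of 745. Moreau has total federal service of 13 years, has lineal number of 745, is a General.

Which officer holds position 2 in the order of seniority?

By grade: Harlow and Moreau (General); then Sorensen (Lieutenant General); then Marino (Major General).
Harlow and Moreau both have total federal service 13 years, so the next rule applies.
Harlow and Moreau both have lineal number 745, so the next rule applies.
Among Harlow and Moreau, alphabetically by surname: Harlow before Moreau.
Order: Harlow, Moreau, Sorensen, Marino.

Moreau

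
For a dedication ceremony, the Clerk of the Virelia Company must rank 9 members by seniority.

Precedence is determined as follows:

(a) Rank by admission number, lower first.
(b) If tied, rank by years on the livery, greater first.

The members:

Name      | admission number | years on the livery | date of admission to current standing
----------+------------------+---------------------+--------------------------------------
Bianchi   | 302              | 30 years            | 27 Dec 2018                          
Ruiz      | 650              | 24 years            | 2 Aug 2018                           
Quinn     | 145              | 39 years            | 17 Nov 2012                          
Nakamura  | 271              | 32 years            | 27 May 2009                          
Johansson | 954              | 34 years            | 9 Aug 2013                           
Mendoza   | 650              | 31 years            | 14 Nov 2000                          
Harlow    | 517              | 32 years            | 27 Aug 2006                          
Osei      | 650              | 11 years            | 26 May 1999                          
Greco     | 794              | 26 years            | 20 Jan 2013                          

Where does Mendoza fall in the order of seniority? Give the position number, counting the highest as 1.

By admission number (lower first): Quinn (145); then Nakamura (271); then Bianchi (302); then Harlow (517); then Mendoza, Ruiz and Osei (each 650); then Greco (794); then Johansson (954).
Among Mendoza, Ruiz and Osei, by years on the livery (higher first): Mendoza (31 years) before Ruiz (24 years) before Osei (11 years).
Order: Quinn, Nakamura, Bianchi, Harlow, Mendoza, Ruiz, Osei, Greco, Johansson. So position 5.

5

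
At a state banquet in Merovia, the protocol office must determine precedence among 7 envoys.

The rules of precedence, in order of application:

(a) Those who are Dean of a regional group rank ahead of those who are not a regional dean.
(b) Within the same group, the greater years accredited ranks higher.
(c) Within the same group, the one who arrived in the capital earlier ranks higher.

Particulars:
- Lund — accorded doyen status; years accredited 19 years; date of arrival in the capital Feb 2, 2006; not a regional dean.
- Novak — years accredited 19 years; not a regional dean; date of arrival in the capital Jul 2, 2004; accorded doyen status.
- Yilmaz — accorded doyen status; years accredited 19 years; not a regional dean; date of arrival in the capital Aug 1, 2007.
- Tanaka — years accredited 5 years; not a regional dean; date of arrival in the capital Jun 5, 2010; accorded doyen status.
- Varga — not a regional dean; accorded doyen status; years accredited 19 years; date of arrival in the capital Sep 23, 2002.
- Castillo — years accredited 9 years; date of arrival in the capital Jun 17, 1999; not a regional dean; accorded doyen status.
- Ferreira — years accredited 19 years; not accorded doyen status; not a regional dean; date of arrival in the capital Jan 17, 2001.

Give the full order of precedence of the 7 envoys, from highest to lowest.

By the first rule: Ferreira, Varga, Novak, Lund, Yilmaz, Castillo and Tanaka (each not a regional dean).
Among Ferreira, Varga, Novak, Lund, Yilmaz, Castillo and Tanaka, by years accredited (higher first): Ferreira, Varga, Novak, Lund and Yilmaz (19 years) before Castillo (9 years) before Tanaka (5 years).
Among Ferreira, Varga, Novak, Lund and Yilmaz, by date of arrival in the capital (earlier first): Ferreira (Jan 17, 2001) before Varga (Sep 23, 2002) before Novak (Jul 2, 2004) before Lund (Feb 2, 2006) before Yilmaz (Aug 1, 2007).
Full order: Ferreira, Varga, Novak, Lund, Yilmaz, Castillo, Tanaka.

Ferreira, Varga, Novak, Lund, Yilmaz, Castillo, Tanaka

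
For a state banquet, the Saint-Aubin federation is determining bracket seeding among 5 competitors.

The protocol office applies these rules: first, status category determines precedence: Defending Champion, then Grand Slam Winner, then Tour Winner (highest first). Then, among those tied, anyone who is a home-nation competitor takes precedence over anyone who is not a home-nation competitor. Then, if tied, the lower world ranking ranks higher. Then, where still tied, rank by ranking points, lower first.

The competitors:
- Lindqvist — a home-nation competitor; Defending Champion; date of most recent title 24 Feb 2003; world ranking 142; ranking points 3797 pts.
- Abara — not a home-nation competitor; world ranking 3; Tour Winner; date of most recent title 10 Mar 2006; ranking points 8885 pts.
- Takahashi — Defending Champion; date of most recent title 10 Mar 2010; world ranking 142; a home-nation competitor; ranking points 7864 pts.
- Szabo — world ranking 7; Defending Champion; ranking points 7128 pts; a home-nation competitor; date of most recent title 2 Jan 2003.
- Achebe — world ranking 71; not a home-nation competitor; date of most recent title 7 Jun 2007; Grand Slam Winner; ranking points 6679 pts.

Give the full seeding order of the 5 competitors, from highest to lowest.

Szabo, Lindqvist, Takahashi, Achebe, Abara

By status category: Szabo, Lindqvist and Takahashi (Defending Champion); then Achebe (Grand Slam Winner); then Abara (Tour Winner).
Szabo, Lindqvist and Takahashi are each a home-nation competitor, so the next rule applies.
Among Szabo, Lindqvist and Takahashi, by world ranking (lower first): Szabo (7) before Lindqvist and Takahashi (142).
Among Lindqvist and Takahashi, by ranking points (lower first): Lindqvist (3797 pts) before Takahashi (7864 pts).
Full order: Szabo, Lindqvist, Takahashi, Achebe, Abara.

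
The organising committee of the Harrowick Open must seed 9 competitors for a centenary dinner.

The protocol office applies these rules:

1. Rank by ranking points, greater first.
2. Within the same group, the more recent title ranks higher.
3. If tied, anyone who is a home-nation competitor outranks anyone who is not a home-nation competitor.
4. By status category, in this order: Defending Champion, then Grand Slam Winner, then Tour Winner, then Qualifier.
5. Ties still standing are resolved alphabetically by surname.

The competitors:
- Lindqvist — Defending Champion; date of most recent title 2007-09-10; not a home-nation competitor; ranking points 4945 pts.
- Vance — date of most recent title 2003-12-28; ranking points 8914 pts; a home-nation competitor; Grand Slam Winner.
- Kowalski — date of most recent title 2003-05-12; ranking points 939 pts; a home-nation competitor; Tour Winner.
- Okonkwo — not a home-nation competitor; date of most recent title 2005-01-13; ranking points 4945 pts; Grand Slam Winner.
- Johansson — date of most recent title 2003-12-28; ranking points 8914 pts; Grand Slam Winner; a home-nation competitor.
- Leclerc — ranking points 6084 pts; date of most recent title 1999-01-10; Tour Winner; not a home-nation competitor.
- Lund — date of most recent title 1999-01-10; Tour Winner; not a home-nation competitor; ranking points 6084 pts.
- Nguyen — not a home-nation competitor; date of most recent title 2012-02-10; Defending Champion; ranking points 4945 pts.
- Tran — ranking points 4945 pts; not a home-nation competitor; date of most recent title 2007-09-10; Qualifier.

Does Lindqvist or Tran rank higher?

Lindqvist

By ranking points (higher first): Johansson and Vance (both 8914 pts); then Leclerc and Lund (both 6084 pts); then Nguyen, Lindqvist, Tran and Okonkwo (each 4945 pts); then Kowalski (939 pts).
Johansson and Vance both have date of most recent title 2003-12-28, so the next rule applies.
Johansson and Vance are each a home-nation competitor, so the next rule applies.
Johansson and Vance are each Grand Slam Winner, so the next rule applies.
Among Johansson and Vance, alphabetically by surname: Johansson before Vance.
Leclerc and Lund both have date of most recent title 1999-01-10, so the next rule applies.
Leclerc and Lund are each not a home-nation competitor, so the next rule applies.
Leclerc and Lund are each Tour Winner, so the next rule applies.
Among Leclerc and Lund, alphabetically by surname: Leclerc before Lund.
Among Nguyen, Lindqvist, Tran and Okonkwo, by date of most recent title (later first): Nguyen (2012-02-10) before Lindqvist and Tran (2007-09-10) before Okonkwo (2005-01-13).
Lindqvist and Tran are each not a home-nation competitor, so the next rule applies.
Among Lindqvist and Tran, by status category: Lindqvist (Defending Champion) before Tran (Qualifier).
So Lindqvist takes precedence.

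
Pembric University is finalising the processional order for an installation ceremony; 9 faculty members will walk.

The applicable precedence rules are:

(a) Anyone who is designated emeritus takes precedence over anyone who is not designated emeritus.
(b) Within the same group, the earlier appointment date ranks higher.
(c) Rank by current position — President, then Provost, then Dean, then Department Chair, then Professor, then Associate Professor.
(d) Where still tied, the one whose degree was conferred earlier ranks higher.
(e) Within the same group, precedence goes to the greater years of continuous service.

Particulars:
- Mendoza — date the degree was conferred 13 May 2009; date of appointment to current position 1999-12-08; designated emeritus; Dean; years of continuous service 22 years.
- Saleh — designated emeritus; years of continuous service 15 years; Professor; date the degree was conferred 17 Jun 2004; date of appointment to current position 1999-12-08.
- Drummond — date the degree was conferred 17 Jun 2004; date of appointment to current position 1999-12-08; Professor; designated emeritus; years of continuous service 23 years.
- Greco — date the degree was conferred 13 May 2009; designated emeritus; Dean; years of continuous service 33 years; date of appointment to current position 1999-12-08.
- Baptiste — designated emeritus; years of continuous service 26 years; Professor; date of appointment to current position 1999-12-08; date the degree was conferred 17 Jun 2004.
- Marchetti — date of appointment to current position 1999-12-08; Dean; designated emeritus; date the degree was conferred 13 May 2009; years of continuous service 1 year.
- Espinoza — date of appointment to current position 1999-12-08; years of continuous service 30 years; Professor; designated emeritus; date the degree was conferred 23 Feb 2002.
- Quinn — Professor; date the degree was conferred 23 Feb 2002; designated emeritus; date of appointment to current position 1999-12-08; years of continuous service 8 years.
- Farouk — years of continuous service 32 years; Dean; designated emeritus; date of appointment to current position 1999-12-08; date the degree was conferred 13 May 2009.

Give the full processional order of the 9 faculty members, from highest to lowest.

Greco, Farouk, Mendoza, Marchetti, Espinoza, Quinn, Baptiste, Drummond, Saleh

By the first rule: Greco, Farouk, Mendoza, Marchetti, Espinoza, Quinn, Baptiste, Drummond and Saleh (each designated emeritus).
Greco, Farouk, Mendoza, Marchetti, Espinoza, Quinn, Baptiste, Drummond and Saleh all have date of appointment to current position 1999-12-08, so the next rule applies.
Among Greco, Farouk, Mendoza, Marchetti, Espinoza, Quinn, Baptiste, Drummond and Saleh, by current position: Greco, Farouk, Mendoza and Marchetti (Dean) before Espinoza, Quinn, Baptiste, Drummond and Saleh (Professor).
Greco, Farouk, Mendoza and Marchetti all have date the degree was conferred 13 May 2009, so the next rule applies.
Among Greco, Farouk, Mendoza and Marchetti, by years of continuous service (higher first): Greco (33 years) before Farouk (32 years) before Mendoza (22 years) before Marchetti (1 year).
Among Espinoza, Quinn, Baptiste, Drummond and Saleh, by date the degree was conferred (earlier first): Espinoza and Quinn (23 Feb 2002) before Baptiste, Drummond and Saleh (17 Jun 2004).
Among Espinoza and Quinn, by years of continuous service (higher first): Espinoza (30 years) before Quinn (8 years).
Among Baptiste, Drummond and Saleh, by years of continuous service (higher first): Baptiste (26 years) before Drummond (23 years) before Saleh (15 years).
Full order: Greco, Farouk, Mendoza, Marchetti, Espinoza, Quinn, Baptiste, Drummond, Saleh.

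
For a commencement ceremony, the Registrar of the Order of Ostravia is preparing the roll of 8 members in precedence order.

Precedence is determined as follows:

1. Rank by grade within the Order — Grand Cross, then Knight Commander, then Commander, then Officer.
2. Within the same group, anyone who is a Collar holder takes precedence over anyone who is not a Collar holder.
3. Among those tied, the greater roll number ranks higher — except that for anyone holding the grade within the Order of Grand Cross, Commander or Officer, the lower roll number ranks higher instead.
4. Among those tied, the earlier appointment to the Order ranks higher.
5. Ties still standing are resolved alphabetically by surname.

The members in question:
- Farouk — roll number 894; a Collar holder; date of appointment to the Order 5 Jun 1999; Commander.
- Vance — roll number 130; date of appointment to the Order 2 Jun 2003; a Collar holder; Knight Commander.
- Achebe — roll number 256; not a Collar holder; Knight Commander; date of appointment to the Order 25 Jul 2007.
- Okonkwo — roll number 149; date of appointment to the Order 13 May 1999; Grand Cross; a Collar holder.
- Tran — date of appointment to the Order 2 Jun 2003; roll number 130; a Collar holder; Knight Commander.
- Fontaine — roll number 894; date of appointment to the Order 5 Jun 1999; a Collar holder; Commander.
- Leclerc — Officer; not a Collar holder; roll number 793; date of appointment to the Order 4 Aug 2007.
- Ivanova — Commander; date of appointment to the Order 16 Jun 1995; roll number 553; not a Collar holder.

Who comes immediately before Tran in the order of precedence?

Okonkwo

By grade within the Order: Okonkwo (Grand Cross); then Tran, Vance and Achebe (Knight Commander); then Farouk, Fontaine and Ivanova (Commander); then Leclerc (Officer).
Among Tran, Vance and Achebe, a Collar holder before not a Collar holder: Tran and Vance (a Collar holder) before Achebe (not a Collar holder).
Tran and Vance both have roll number 130, so the next rule applies.
Tran and Vance both have date of appointment to the Order 2 Jun 2003, so the next rule applies.
Among Tran and Vance, alphabetically by surname: Tran before Vance.
Among Farouk, Fontaine and Ivanova, a Collar holder before not a Collar holder: Farouk and Fontaine (a Collar holder) before Ivanova (not a Collar holder).
Farouk and Fontaine both have roll number 894, so the next rule applies.
Farouk and Fontaine both have date of appointment to the Order 5 Jun 1999, so the next rule applies.
Among Farouk and Fontaine, alphabetically by surname: Farouk before Fontaine.
Order: Okonkwo, Tran, Vance, Achebe, Farouk, Fontaine, Ivanova, Leclerc.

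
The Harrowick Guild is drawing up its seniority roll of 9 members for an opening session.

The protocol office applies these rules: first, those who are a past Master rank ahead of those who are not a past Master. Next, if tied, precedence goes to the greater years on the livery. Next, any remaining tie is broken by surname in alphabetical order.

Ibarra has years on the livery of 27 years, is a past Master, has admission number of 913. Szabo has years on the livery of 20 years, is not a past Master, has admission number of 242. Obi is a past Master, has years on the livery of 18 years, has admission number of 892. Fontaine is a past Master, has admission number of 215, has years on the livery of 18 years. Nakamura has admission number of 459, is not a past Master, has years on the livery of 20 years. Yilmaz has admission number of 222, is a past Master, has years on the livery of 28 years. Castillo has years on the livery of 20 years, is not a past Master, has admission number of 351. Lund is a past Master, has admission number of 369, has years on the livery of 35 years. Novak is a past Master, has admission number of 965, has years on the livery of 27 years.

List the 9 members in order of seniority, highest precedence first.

By the first rule: Lund, Yilmaz, Ibarra, Novak, Fontaine and Obi (each a past Master); then Castillo, Nakamura and Szabo (each not a past Master).
Among Lund, Yilmaz, Ibarra, Novak, Fontaine and Obi, by years on the livery (higher first): Lund (35 years) before Yilmaz (28 years) before Ibarra and Novak (27 years) before Fontaine and Obi (18 years).
Among Ibarra and Novak, alphabetically by surname: Ibarra before Novak.
Among Fontaine and Obi, alphabetically by surname: Fontaine before Obi.
Castillo, Nakamura and Szabo all have years on the livery 20 years, so the next rule applies.
Among Castillo, Nakamura and Szabo, alphabetically by surname: Castillo before Nakamura before Szabo.
Full order: Lund, Yilmaz, Ibarra, Novak, Fontaine, Obi, Castillo, Nakamura, Szabo.

Lund, Yilmaz, Ibarra, Novak, Fontaine, Obi, Castillo, Nakamura, Szabo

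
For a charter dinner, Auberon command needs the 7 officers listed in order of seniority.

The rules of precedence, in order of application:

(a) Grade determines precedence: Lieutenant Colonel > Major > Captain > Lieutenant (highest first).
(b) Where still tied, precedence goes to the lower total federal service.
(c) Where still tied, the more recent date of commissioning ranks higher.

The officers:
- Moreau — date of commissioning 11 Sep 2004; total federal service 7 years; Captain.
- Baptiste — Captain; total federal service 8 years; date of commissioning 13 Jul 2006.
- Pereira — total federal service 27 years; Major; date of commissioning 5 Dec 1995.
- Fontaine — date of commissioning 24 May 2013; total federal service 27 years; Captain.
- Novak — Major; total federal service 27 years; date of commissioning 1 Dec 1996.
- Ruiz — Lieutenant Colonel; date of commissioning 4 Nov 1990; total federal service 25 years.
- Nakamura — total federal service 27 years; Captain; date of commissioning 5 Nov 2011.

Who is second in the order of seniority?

By grade: Ruiz (Lieutenant Colonel); then Novak and Pereira (Major); then Moreau, Baptiste, Fontaine and Nakamura (Captain).
Novak and Pereira both have total federal service 27 years, so the next rule applies.
Among Novak and Pereira, by date of commissioning (later first): Novak (1 Dec 1996) before Pereira (5 Dec 1995).
Among Moreau, Baptiste, Fontaine and Nakamura, by total federal service (lower first): Moreau (7 years) before Baptiste (8 years) before Fontaine and Nakamura (27 years).
Among Fontaine and Nakamura, by date of commissioning (later first): Fontaine (24 May 2013) before Nakamura (5 Nov 2011).
Order: Ruiz, Novak, Pereira, Moreau, Baptiste, Fontaine, Nakamura.

Novak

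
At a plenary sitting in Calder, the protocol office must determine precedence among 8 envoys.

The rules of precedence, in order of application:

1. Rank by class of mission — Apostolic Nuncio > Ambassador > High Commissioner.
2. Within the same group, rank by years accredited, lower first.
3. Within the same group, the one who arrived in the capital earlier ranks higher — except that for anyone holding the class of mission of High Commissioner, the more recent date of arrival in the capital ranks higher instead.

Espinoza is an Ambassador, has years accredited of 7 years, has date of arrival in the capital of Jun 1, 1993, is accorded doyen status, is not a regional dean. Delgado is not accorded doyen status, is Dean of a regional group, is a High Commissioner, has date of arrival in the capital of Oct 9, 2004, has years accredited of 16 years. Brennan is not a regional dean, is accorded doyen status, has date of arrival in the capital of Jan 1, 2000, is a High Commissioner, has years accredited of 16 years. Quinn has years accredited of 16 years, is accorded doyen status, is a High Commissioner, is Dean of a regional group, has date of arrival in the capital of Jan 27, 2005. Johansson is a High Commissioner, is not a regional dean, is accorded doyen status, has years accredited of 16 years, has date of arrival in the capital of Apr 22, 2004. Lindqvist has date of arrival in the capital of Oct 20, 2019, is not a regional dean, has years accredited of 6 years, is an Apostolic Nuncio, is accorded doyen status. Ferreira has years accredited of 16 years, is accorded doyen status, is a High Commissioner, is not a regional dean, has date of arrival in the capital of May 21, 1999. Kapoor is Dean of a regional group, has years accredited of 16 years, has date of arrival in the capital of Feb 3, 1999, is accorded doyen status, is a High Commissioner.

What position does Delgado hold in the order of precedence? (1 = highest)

4

By class of mission: Lindqvist (Apostolic Nuncio); then Espinoza (Ambassador); then Quinn, Delgado, Johansson, Brennan, Ferreira and Kapoor (High Commissioner).
Quinn, Delgado, Johansson, Brennan, Ferreira and Kapoor all have years accredited 16 years, so the next rule applies.
Among Quinn, Delgado, Johansson, Brennan, Ferreira and Kapoor, by date of arrival in the capital (later first) (reversed rule for this group): Quinn (Jan 27, 2005) before Delgado (Oct 9, 2004) before Johansson (Apr 22, 2004) before Brennan (Jan 1, 2000) before Ferreira (May 21, 1999) before Kapoor (Feb 3, 1999).
Order: Lindqvist, Espinoza, Quinn, Delgado, Johansson, Brennan, Ferreira, Kapoor. So position 4.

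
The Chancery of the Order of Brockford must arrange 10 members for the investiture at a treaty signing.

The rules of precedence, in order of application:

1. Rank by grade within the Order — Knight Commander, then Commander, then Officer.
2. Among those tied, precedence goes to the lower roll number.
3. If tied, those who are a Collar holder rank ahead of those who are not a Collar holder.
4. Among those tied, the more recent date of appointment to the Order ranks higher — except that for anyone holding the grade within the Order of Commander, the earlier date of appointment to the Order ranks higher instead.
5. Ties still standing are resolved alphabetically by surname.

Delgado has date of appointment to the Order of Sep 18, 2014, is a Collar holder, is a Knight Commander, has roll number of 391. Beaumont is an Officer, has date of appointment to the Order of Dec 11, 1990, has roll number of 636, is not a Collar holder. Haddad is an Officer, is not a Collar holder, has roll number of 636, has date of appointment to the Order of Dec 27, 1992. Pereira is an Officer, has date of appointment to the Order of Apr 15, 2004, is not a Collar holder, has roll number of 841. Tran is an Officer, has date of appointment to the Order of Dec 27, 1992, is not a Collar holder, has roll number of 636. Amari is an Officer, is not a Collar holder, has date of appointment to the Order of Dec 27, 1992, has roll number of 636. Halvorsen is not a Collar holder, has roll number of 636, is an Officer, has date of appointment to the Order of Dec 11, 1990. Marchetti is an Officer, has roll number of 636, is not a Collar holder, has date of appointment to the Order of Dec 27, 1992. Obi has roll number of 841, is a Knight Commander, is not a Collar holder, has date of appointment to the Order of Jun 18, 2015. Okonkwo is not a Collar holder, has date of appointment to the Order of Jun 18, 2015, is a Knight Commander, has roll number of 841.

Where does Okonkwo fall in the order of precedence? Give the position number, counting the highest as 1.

3

By grade within the Order: Delgado, Obi and Okonkwo (Knight Commander); then Amari, Haddad, Marchetti, Tran, Beaumont, Halvorsen and Pereira (Officer).
Among Delgado, Obi and Okonkwo, by roll number (lower first): Delgado (391) before Obi and Okonkwo (841).
Obi and Okonkwo are each not a Collar holder, so the next rule applies.
Obi and Okonkwo both have date of appointment to the Order Jun 18, 2015, so the next rule applies.
Among Obi and Okonkwo, alphabetically by surname: Obi before Okonkwo.
Among Amari, Haddad, Marchetti, Tran, Beaumont, Halvorsen and Pereira, by roll number (lower first): Amari, Haddad, Marchetti, Tran, Beaumont and Halvorsen (636) before Pereira (841).
Amari, Haddad, Marchetti, Tran, Beaumont and Halvorsen are each not a Collar holder, so the next rule applies.
Among Amari, Haddad, Marchetti, Tran, Beaumont and Halvorsen, by date of appointment to the Order (later first): Amari, Haddad, Marchetti and Tran (Dec 27, 1992) before Beaumont and Halvorsen (Dec 11, 1990).
Among Amari, Haddad, Marchetti and Tran, alphabetically by surname: Amari before Haddad before Marchetti before Tran.
Among Beaumont and Halvorsen, alphabetically by surname: Beaumont before Halvorsen.
Order: Delgado, Obi, Okonkwo, Amari, Haddad, Marchetti, Tran, Beaumont, Halvorsen, Pereira. So position 3.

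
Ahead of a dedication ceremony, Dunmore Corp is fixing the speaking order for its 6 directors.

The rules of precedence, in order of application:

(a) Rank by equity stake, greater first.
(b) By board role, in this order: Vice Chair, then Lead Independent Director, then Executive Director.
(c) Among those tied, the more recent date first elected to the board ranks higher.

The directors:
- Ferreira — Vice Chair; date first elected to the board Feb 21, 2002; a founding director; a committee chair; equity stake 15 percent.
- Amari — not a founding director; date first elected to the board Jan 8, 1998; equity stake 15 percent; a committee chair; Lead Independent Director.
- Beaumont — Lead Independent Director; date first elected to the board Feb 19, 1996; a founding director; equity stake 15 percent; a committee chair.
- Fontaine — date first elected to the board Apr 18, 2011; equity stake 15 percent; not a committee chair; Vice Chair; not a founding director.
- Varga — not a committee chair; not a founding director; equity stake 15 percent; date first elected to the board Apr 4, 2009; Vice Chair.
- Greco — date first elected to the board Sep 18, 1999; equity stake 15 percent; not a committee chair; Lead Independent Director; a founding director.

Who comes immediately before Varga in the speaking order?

By equity stake (higher first): Fontaine, Varga, Ferreira, Greco, Amari and Beaumont (each 15 percent).
Among Fontaine, Varga, Ferreira, Greco, Amari and Beaumont, by board role: Fontaine, Varga and Ferreira (Vice Chair) before Greco, Amari and Beaumont (Lead Independent Director).
Among Fontaine, Varga and Ferreira, by date first elected to the board (later first): Fontaine (Apr 18, 2011) before Varga (Apr 4, 2009) before Ferreira (Feb 21, 2002).
Among Greco, Amari and Beaumont, by date first elected to the board (later first): Greco (Sep 18, 1999) before Amari (Jan 8, 1998) before Beaumont (Feb 19, 1996).
Order: Fontaine, Varga, Ferreira, Greco, Amari, Beaumont.

Fontaine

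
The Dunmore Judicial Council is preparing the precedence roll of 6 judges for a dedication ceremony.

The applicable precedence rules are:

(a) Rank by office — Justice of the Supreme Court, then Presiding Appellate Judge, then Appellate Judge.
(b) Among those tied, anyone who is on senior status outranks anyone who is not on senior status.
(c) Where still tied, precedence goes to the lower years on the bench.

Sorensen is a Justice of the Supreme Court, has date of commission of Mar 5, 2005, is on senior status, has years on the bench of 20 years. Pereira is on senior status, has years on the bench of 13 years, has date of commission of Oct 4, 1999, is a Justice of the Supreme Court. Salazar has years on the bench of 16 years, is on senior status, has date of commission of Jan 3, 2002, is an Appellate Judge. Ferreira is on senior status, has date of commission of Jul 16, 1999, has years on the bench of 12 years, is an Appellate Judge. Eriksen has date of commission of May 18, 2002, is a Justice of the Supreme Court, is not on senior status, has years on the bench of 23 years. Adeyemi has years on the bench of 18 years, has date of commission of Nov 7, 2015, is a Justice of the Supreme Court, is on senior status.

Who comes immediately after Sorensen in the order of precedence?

Eriksen

By office: Pereira, Adeyemi, Sorensen and Eriksen (Justice of the Supreme Court); then Ferreira and Salazar (Appellate Judge).
Among Pereira, Adeyemi, Sorensen and Eriksen, on senior status before not on senior status: Pereira, Adeyemi and Sorensen (on senior status) before Eriksen (not on senior status).
Among Pereira, Adeyemi and Sorensen, by years on the bench (lower first): Pereira (13 years) before Adeyemi (18 years) before Sorensen (20 years).
Ferreira and Salazar are each on senior status, so the next rule applies.
Among Ferreira and Salazar, by years on the bench (lower first): Ferreira (12 years) before Salazar (16 years).
Order: Pereira, Adeyemi, Sorensen, Eriksen, Ferreira, Salazar.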